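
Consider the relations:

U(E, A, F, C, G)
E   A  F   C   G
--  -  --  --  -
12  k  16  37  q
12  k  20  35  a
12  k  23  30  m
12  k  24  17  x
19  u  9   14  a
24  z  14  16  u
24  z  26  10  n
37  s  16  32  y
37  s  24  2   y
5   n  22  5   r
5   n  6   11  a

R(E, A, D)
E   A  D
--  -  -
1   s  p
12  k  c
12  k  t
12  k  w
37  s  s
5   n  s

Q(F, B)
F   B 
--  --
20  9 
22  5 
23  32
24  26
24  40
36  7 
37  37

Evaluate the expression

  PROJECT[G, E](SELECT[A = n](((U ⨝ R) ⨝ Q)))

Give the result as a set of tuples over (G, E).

{(r, 5)}

Joining U and R on E, A yields {(12, k, 16, 37, q, c), (12, k, 16, 37, q, t), (12, k, 16, 37, q, w), (12, k, 20, 35, a, c), (12, k, 20, 35, a, t), (12, k, 20, 35, a, w), (12, k, 23, 30, m, c), (12, k, 23, 30, m, t), (12, k, 23, 30, m, w), (12, k, 24, 17, x, c), (12, k, 24, 17, x, t), (12, k, 24, 17, x, w), (37, s, 16, 32, y, s), (37, s, 24, 2, y, s), (5, n, 22, 5, r, s), (5, n, 6, 11, a, s)}.
Joining (U ⨝ R) and Q on F yields {(12, k, 20, 35, a, c, 9), (12, k, 20, 35, a, t, 9), (12, k, 20, 35, a, w, 9), (12, k, 23, 30, m, c, 32), (12, k, 23, 30, m, t, 32), (12, k, 23, 30, m, w, 32), (12, k, 24, 17, x, c, 26), (12, k, 24, 17, x, c, 40), (12, k, 24, 17, x, t, 26), (12, k, 24, 17, x, t, 40), (12, k, 24, 17, x, w, 26), (12, k, 24, 17, x, w, 40), (37, s, 24, 2, y, s, 26), (37, s, 24, 2, y, s, 40), (5, n, 22, 5, r, s, 5)}.
Apply σ_{A = n}; surviving tuples: {(5, n, 22, 5, r, s, 5)}
π_{G, E} gives {(r, 5)}.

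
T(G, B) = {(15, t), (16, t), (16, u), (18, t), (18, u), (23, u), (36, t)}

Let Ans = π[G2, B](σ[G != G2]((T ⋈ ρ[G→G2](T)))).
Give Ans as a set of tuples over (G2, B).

{(15, t), (16, t), (16, u), (18, t), (18, u), (23, u), (36, t)}

ρ[G→G2]: schema becomes (G2, B); tuples unchanged.
Natural join on B: {(15, t, 15), (15, t, 16), (15, t, 18), (15, t, 36), (16, t, 15), (16, t, 16), (16, t, 18), (16, t, 36), (16, u, 16), (16, u, 18), (16, u, 23), (18, t, 15), (18, t, 16), (18, t, 18), (18, t, 36), (18, u, 16), (18, u, 18), (18, u, 23), (23, u, 16), (23, u, 18), (23, u, 23), (36, t, 15), (36, t, 16), (36, t, 18), (36, t, 36)}
Filtering on G != G2 leaves {(15, t, 16), (15, t, 18), (15, t, 36), (16, t, 15), (16, t, 18), (16, t, 36), (16, u, 18), (16, u, 23), (18, t, 15), (18, t, 16), (18, t, 36), (18, u, 16), (18, u, 23), (23, u, 16), (23, u, 18), (36, t, 15), (36, t, 16), (36, t, 18)}.
Keep only column(s) G2, B (11 duplicate(s) eliminated): {(15, t), (16, t), (16, u), (18, t), (18, u), (23, u), (36, t)}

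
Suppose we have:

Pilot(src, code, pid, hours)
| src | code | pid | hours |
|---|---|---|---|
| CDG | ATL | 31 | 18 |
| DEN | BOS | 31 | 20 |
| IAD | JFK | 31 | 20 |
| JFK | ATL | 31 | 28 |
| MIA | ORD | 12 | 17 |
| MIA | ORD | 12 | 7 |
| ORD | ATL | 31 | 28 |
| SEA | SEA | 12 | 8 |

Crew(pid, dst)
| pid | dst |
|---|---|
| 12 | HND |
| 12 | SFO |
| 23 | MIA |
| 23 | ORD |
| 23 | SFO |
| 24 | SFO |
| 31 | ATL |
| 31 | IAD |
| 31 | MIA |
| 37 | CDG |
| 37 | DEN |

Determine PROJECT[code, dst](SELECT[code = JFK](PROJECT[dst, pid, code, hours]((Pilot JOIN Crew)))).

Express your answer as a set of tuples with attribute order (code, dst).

{(JFK, ATL), (JFK, IAD), (JFK, MIA)}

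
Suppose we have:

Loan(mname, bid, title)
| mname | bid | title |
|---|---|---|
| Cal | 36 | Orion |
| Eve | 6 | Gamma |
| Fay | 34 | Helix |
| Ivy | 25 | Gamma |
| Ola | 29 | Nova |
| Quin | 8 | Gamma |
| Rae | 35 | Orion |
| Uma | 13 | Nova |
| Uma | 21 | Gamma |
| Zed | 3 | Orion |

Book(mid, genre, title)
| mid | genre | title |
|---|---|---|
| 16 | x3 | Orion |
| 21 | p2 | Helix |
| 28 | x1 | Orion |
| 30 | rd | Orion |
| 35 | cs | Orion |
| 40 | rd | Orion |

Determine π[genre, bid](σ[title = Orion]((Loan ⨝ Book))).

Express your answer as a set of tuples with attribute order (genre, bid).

{(cs, 3), (cs, 35), (cs, 36), (rd, 3), (rd, 35), (rd, 36), (x1, 3), (x1, 35), (x1, 36), (x3, 3), (x3, 35), (x3, 36)}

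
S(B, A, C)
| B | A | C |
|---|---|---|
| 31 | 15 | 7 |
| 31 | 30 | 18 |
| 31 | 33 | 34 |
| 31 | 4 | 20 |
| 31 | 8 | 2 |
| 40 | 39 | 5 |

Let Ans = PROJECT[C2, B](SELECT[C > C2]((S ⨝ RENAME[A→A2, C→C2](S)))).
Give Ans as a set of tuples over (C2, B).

{(18, 31), (2, 31), (20, 31), (7, 31)}

ρ[A→A2, C→C2]: schema becomes (B, A2, C2); tuples unchanged.
Joining S and RENAME[A→A2, C→C2](S) on B yields {(31, 15, 7, 15, 7), (31, 15, 7, 30, 18), (31, 15, 7, 33, 34), (31, 15, 7, 4, 20), (31, 15, 7, 8, 2), (31, 30, 18, 15, 7), (31, 30, 18, 30, 18), (31, 30, 18, 33, 34), (31, 30, 18, 4, 20), (31, 30, 18, 8, 2), (31, 33, 34, 15, 7), (31, 33, 34, 30, 18), (31, 33, 34, 33, 34), (31, 33, 34, 4, 20), (31, 33, 34, 8, 2), (31, 4, 20, 15, 7), (31, 4, 20, 30, 18), (31, 4, 20, 33, 34), (31, 4, 20, 4, 20), (31, 4, 20, 8, 2), (31, 8, 2, 15, 7), (31, 8, 2, 30, 18), (31, 8, 2, 33, 34), (31, 8, 2, 4, 20), (31, 8, 2, 8, 2), (40, 39, 5, 39, 5)}.
Selection C > C2: {(31, 15, 7, 8, 2), (31, 30, 18, 15, 7), (31, 30, 18, 8, 2), (31, 33, 34, 15, 7), (31, 33, 34, 30, 18), (31, 33, 34, 4, 20), (31, 33, 34, 8, 2), (31, 4, 20, 15, 7), (31, 4, 20, 30, 18), (31, 4, 20, 8, 2)}
π[C2, B]: project onto (C2, B) (6 duplicate(s) eliminated) → {(18, 31), (2, 31), (20, 31), (7, 31)}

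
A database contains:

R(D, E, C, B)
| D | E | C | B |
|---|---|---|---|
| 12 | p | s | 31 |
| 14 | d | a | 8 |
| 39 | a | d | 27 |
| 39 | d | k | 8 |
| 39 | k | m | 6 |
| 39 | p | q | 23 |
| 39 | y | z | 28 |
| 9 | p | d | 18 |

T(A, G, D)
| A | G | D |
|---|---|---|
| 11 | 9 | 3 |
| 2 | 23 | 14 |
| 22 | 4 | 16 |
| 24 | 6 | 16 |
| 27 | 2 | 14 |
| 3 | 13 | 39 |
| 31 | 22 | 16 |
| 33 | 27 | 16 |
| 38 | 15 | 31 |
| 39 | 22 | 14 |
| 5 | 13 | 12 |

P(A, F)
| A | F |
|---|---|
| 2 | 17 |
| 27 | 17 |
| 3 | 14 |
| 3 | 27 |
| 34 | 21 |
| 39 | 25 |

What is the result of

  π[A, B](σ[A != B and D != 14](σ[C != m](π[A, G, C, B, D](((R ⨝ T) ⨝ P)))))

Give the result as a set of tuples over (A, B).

Joining R and T on D yields {(12, p, s, 31, 5, 13), (14, d, a, 8, 2, 23), (14, d, a, 8, 27, 2), (14, d, a, 8, 39, 22), (39, a, d, 27, 3, 13), (39, d, k, 8, 3, 13), (39, k, m, 6, 3, 13), (39, p, q, 23, 3, 13), (39, y, z, 28, 3, 13)}.
Joining (R ⨝ T) and P on A yields {(14, d, a, 8, 2, 23, 17), (14, d, a, 8, 27, 2, 17), (14, d, a, 8, 39, 22, 25), (39, a, d, 27, 3, 13, 14), (39, a, d, 27, 3, 13, 27), (39, d, k, 8, 3, 13, 14), (39, d, k, 8, 3, 13, 27), (39, k, m, 6, 3, 13, 14), (39, k, m, 6, 3, 13, 27), (39, p, q, 23, 3, 13, 14), (39, p, q, 23, 3, 13, 27), (39, y, z, 28, 3, 13, 14), (39, y, z, 28, 3, 13, 27)}.
π[A, G, C, B, D]: project onto (A, G, C, B, D) (5 duplicate(s) eliminated) → {(2, 23, a, 8, 14), (27, 2, a, 8, 14), (3, 13, d, 27, 39), (3, 13, k, 8, 39), (3, 13, m, 6, 39), (3, 13, q, 23, 39), (3, 13, z, 28, 39), (39, 22, a, 8, 14)}
σ[C != m]: keep tuples satisfying C != m → {(2, 23, a, 8, 14), (27, 2, a, 8, 14), (3, 13, d, 27, 39), (3, 13, k, 8, 39), (3, 13, q, 23, 39), (3, 13, z, 28, 39), (39, 22, a, 8, 14)}
σ[A != B and D != 14]: keep tuples satisfying A != B and D != 14 → {(3, 13, d, 27, 39), (3, 13, k, 8, 39), (3, 13, q, 23, 39), (3, 13, z, 28, 39)}
π[A, B]: project onto (A, B) → {(3, 23), (3, 27), (3, 28), (3, 8)}

{(3, 23), (3, 27), (3, 28), (3, 8)}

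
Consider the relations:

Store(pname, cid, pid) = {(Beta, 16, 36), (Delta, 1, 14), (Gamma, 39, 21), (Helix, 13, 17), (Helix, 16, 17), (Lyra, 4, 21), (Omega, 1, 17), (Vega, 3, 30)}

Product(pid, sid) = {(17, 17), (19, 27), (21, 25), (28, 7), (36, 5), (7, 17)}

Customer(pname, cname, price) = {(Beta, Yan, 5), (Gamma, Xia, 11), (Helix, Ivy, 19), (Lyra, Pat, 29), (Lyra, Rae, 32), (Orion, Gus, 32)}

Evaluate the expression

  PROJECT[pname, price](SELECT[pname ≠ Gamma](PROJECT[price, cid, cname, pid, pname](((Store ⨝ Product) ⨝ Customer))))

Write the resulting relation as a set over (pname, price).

{(Beta, 5), (Helix, 19), (Lyra, 29), (Lyra, 32)}

Natural join on pid: {(Beta, 16, 36, 5), (Gamma, 39, 21, 25), (Helix, 13, 17, 17), (Helix, 16, 17, 17), (Lyra, 4, 21, 25), (Omega, 1, 17, 17)}
Natural join on pname: {(Beta, 16, 36, 5, Yan, 5), (Gamma, 39, 21, 25, Xia, 11), (Helix, 13, 17, 17, Ivy, 19), (Helix, 16, 17, 17, Ivy, 19), (Lyra, 4, 21, 25, Pat, 29), (Lyra, 4, 21, 25, Rae, 32)}
π_{price, cid, cname, pid, pname} gives {(11, 39, Xia, 21, Gamma), (19, 13, Ivy, 17, Helix), (19, 16, Ivy, 17, Helix), (29, 4, Pat, 21, Lyra), (32, 4, Rae, 21, Lyra), (5, 16, Yan, 36, Beta)}.
Filtering on pname ≠ Gamma leaves {(19, 13, Ivy, 17, Helix), (19, 16, Ivy, 17, Helix), (29, 4, Pat, 21, Lyra), (32, 4, Rae, 21, Lyra), (5, 16, Yan, 36, Beta)}.
π_{pname, price} gives {(Beta, 5), (Helix, 19), (Lyra, 29), (Lyra, 32)} (1 duplicate(s) eliminated).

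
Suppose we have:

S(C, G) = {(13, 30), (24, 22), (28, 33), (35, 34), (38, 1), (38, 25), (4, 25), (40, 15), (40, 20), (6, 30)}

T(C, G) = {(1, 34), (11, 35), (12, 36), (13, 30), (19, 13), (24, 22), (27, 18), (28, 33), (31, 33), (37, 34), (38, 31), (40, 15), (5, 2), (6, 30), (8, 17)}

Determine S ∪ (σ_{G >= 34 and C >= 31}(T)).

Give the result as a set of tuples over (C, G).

{(13, 30), (24, 22), (28, 33), (35, 34), (37, 34), (38, 1), (38, 25), (4, 25), (40, 15), (40, 20), (6, 30)}

Selection G >= 34 and C >= 31: {(37, 34)}
Union: {(13, 30), (24, 22), (28, 33), (35, 34), (38, 1), (38, 25), (4, 25), (40, 15), (40, 20), (6, 30)} with {(37, 34)} → {(13, 30), (24, 22), (28, 33), (35, 34), (37, 34), (38, 1), (38, 25), (4, 25), (40, 15), (40, 20), (6, 30)}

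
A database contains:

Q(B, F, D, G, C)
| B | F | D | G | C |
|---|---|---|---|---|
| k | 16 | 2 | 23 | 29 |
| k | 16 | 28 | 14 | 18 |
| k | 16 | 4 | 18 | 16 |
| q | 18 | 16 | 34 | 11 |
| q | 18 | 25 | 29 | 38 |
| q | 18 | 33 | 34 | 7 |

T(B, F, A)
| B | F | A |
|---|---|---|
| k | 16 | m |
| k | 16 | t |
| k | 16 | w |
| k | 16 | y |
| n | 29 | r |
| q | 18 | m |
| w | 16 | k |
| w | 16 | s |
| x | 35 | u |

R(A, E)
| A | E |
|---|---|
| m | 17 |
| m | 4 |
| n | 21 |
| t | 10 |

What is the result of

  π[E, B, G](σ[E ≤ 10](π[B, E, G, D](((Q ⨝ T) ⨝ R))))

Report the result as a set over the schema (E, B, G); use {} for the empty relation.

Q ⋈ T (natural join on B, F): {(k, 16, 2, 23, 29, m), (k, 16, 2, 23, 29, t), (k, 16, 2, 23, 29, w), (k, 16, 2, 23, 29, y), (k, 16, 28, 14, 18, m), (k, 16, 28, 14, 18, t), (k, 16, 28, 14, 18, w), (k, 16, 28, 14, 18, y), (k, 16, 4, 18, 16, m), (k, 16, 4, 18, 16, t), (k, 16, 4, 18, 16, w), (k, 16, 4, 18, 16, y), (q, 18, 16, 34, 11, m), (q, 18, 25, 29, 38, m), (q, 18, 33, 34, 7, m)}
(Q ⨝ T) ⋈ R (natural join on A): {(k, 16, 2, 23, 29, m, 17), (k, 16, 2, 23, 29, m, 4), (k, 16, 2, 23, 29, t, 10), (k, 16, 28, 14, 18, m, 17), (k, 16, 28, 14, 18, m, 4), (k, 16, 28, 14, 18, t, 10), (k, 16, 4, 18, 16, m, 17), (k, 16, 4, 18, 16, m, 4), (k, 16, 4, 18, 16, t, 10), (q, 18, 16, 34, 11, m, 17), (q, 18, 16, 34, 11, m, 4), (q, 18, 25, 29, 38, m, 17), (q, 18, 25, 29, 38, m, 4), (q, 18, 33, 34, 7, m, 17), (q, 18, 33, 34, 7, m, 4)}
Keep only column(s) B, E, G, D: {(k, 10, 14, 28), (k, 10, 18, 4), (k, 10, 23, 2), (k, 17, 14, 28), (k, 17, 18, 4), (k, 17, 23, 2), (k, 4, 14, 28), (k, 4, 18, 4), (k, 4, 23, 2), (q, 17, 29, 25), (q, 17, 34, 16), (q, 17, 34, 33), (q, 4, 29, 25), (q, 4, 34, 16), (q, 4, 34, 33)}
Apply σ_{E ≤ 10}; surviving tuples: {(k, 10, 14, 28), (k, 10, 18, 4), (k, 10, 23, 2), (k, 4, 14, 28), (k, 4, 18, 4), (k, 4, 23, 2), (q, 4, 29, 25), (q, 4, 34, 16), (q, 4, 34, 33)}
Keep only column(s) E, B, G (1 duplicate(s) eliminated): {(10, k, 14), (10, k, 18), (10, k, 23), (4, k, 14), (4, k, 18), (4, k, 23), (4, q, 29), (4, q, 34)}

{(10, k, 14), (10, k, 18), (10, k, 23), (4, k, 14), (4, k, 18), (4, k, 23), (4, q, 29), (4, q, 34)}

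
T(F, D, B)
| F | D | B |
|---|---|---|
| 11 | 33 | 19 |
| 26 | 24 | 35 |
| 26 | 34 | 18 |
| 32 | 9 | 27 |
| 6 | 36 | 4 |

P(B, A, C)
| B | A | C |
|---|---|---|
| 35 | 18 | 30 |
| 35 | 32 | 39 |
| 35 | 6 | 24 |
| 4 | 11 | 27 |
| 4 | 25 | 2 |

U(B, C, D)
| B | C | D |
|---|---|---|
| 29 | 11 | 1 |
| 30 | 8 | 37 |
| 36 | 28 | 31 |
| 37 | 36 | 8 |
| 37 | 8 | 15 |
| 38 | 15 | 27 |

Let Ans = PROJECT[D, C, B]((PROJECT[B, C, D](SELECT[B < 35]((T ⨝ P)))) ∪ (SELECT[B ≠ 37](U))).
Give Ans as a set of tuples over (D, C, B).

{(1, 11, 29), (27, 15, 38), (31, 28, 36), (36, 2, 4), (36, 27, 4), (37, 8, 30)}

T ⋈ P (natural join on B): {(26, 24, 35, 18, 30), (26, 24, 35, 32, 39), (26, 24, 35, 6, 24), (6, 36, 4, 11, 27), (6, 36, 4, 25, 2)}
σ[B < 35]: keep tuples satisfying B < 35 → {(6, 36, 4, 11, 27), (6, 36, 4, 25, 2)}
Projecting to B, C, D: {(4, 2, 36), (4, 27, 36)}
σ[B ≠ 37]: keep tuples satisfying B ≠ 37 → {(29, 11, 1), (30, 8, 37), (36, 28, 31), (38, 15, 27)}
Set union of the two operands is {(29, 11, 1), (30, 8, 37), (36, 28, 31), (38, 15, 27), (4, 2, 36), (4, 27, 36)}.
Projecting to D, C, B: {(1, 11, 29), (27, 15, 38), (31, 28, 36), (36, 2, 4), (36, 27, 4), (37, 8, 30)}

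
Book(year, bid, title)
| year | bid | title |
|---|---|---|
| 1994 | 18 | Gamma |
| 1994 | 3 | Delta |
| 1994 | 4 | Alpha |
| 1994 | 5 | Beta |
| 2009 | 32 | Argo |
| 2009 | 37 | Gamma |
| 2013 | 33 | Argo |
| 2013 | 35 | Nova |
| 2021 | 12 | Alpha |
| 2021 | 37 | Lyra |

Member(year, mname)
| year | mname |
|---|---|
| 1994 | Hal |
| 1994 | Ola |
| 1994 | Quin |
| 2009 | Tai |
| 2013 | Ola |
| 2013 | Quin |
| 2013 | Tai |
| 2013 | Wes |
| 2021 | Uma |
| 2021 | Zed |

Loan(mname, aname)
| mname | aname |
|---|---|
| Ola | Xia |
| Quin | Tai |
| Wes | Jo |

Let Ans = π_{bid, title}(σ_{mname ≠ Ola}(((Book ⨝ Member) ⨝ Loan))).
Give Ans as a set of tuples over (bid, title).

{(18, Gamma), (3, Delta), (33, Argo), (35, Nova), (4, Alpha), (5, Beta)}

Natural join on year: {(1994, 18, Gamma, Hal), (1994, 18, Gamma, Ola), (1994, 18, Gamma, Quin), (1994, 3, Delta, Hal), (1994, 3, Delta, Ola), (1994, 3, Delta, Quin), (1994, 4, Alpha, Hal), (1994, 4, Alpha, Ola), (1994, 4, Alpha, Quin), (1994, 5, Beta, Hal), (1994, 5, Beta, Ola), (1994, 5, Beta, Quin), (2009, 32, Argo, Tai), (2009, 37, Gamma, Tai), (2013, 33, Argo, Ola), (2013, 33, Argo, Quin), (2013, 33, Argo, Tai), (2013, 33, Argo, Wes), (2013, 35, Nova, Ola), (2013, 35, Nova, Quin), (2013, 35, Nova, Tai), (2013, 35, Nova, Wes), (2021, 12, Alpha, Uma), (2021, 12, Alpha, Zed), (2021, 37, Lyra, Uma), (2021, 37, Lyra, Zed)}
Natural join on mname: {(1994, 18, Gamma, Ola, Xia), (1994, 18, Gamma, Quin, Tai), (1994, 3, Delta, Ola, Xia), (1994, 3, Delta, Quin, Tai), (1994, 4, Alpha, Ola, Xia), (1994, 4, Alpha, Quin, Tai), (1994, 5, Beta, Ola, Xia), (1994, 5, Beta, Quin, Tai), (2013, 33, Argo, Ola, Xia), (2013, 33, Argo, Quin, Tai), (2013, 33, Argo, Wes, Jo), (2013, 35, Nova, Ola, Xia), (2013, 35, Nova, Quin, Tai), (2013, 35, Nova, Wes, Jo)}
Filtering on mname ≠ Ola leaves {(1994, 18, Gamma, Quin, Tai), (1994, 3, Delta, Quin, Tai), (1994, 4, Alpha, Quin, Tai), (1994, 5, Beta, Quin, Tai), (2013, 33, Argo, Quin, Tai), (2013, 33, Argo, Wes, Jo), (2013, 35, Nova, Quin, Tai), (2013, 35, Nova, Wes, Jo)}.
Keep only column(s) bid, title (2 duplicate(s) eliminated): {(18, Gamma), (3, Delta), (33, Argo), (35, Nova), (4, Alpha), (5, Beta)}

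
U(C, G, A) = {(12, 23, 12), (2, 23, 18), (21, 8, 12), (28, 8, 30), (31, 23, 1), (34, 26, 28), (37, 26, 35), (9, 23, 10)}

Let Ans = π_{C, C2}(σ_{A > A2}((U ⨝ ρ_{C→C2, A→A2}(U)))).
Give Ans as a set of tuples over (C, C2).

{(12, 31), (12, 9), (2, 12), (2, 31), (2, 9), (28, 21), (37, 34), (9, 31)}

ρ[C→C2, A→A2]: schema becomes (C2, G, A2); tuples unchanged.
Joining U and ρ_{C→C2, A→A2}(U) on G yields {(12, 23, 12, 12, 12), (12, 23, 12, 2, 18), (12, 23, 12, 31, 1), (12, 23, 12, 9, 10), (2, 23, 18, 12, 12), (2, 23, 18, 2, 18), (2, 23, 18, 31, 1), (2, 23, 18, 9, 10), (21, 8, 12, 21, 12), (21, 8, 12, 28, 30), (28, 8, 30, 21, 12), (28, 8, 30, 28, 30), (31, 23, 1, 12, 12), (31, 23, 1, 2, 18), (31, 23, 1, 31, 1), (31, 23, 1, 9, 10), (34, 26, 28, 34, 28), (34, 26, 28, 37, 35), (37, 26, 35, 34, 28), (37, 26, 35, 37, 35), (9, 23, 10, 12, 12), (9, 23, 10, 2, 18), (9, 23, 10, 31, 1), (9, 23, 10, 9, 10)}.
Filtering on A > A2 leaves {(12, 23, 12, 31, 1), (12, 23, 12, 9, 10), (2, 23, 18, 12, 12), (2, 23, 18, 31, 1), (2, 23, 18, 9, 10), (28, 8, 30, 21, 12), (37, 26, 35, 34, 28), (9, 23, 10, 31, 1)}.
π[C, C2]: project onto (C, C2) → {(12, 31), (12, 9), (2, 12), (2, 31), (2, 9), (28, 21), (37, 34), (9, 31)}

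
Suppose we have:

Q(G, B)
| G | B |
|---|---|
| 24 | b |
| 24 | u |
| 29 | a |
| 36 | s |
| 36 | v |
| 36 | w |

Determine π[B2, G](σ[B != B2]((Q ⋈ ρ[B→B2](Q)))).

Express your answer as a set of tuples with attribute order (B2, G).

{(b, 24), (s, 36), (u, 24), (v, 36), (w, 36)}

ρ[B→B2]: schema becomes (G, B2); tuples unchanged.
Joining Q and ρ[B→B2](Q) on G yields {(24, b, b), (24, b, u), (24, u, b), (24, u, u), (29, a, a), (36, s, s), (36, s, v), (36, s, w), (36, v, s), (36, v, v), (36, v, w), (36, w, s), (36, w, v), (36, w, w)}.
Selection B != B2: {(24, b, u), (24, u, b), (36, s, v), (36, s, w), (36, v, s), (36, v, w), (36, w, s), (36, w, v)}
Projecting to B2, G (3 duplicate(s) eliminated): {(b, 24), (s, 36), (u, 24), (v, 36), (w, 36)}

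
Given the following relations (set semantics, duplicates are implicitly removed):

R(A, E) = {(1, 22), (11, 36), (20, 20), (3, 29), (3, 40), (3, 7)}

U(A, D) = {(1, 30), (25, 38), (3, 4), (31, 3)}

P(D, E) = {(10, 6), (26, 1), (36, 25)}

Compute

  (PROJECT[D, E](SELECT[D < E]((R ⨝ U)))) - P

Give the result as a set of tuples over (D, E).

Natural join on A: {(1, 22, 30), (3, 29, 4), (3, 40, 4), (3, 7, 4)}
Filtering on D < E leaves {(3, 29, 4), (3, 40, 4), (3, 7, 4)}.
Projecting to D, E: {(4, 29), (4, 40), (4, 7)}
Difference: {(4, 29), (4, 40), (4, 7)} with {(10, 6), (26, 1), (36, 25)} → {(4, 29), (4, 40), (4, 7)}

{(4, 29), (4, 40), (4, 7)}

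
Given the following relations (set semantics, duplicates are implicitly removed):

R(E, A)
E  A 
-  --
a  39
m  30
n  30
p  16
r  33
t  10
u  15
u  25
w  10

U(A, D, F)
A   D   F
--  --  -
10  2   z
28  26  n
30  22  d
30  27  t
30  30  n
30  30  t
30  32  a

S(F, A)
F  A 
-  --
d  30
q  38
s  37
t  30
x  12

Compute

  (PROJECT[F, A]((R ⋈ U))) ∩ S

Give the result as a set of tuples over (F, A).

Natural join on A: {(m, 30, 22, d), (m, 30, 27, t), (m, 30, 30, n), (m, 30, 30, t), (m, 30, 32, a), (n, 30, 22, d), (n, 30, 27, t), (n, 30, 30, n), (n, 30, 30, t), (n, 30, 32, a), (t, 10, 2, z), (w, 10, 2, z)}
Keep only column(s) F, A (7 duplicate(s) eliminated): {(a, 30), (d, 30), (n, 30), (t, 30), (z, 10)}
Taking the intersection: {(d, 30), (t, 30)}

{(d, 30), (t, 30)}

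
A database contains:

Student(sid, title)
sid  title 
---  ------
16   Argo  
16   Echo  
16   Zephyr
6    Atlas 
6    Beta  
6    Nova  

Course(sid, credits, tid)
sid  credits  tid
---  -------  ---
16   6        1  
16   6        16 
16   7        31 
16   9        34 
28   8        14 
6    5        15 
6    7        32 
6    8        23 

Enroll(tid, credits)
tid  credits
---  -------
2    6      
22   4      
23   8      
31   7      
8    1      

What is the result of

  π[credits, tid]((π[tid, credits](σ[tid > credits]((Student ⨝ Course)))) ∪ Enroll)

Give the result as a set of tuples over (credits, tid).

Natural join on sid: {(16, Argo, 6, 1), (16, Argo, 6, 16), (16, Argo, 7, 31), (16, Argo, 9, 34), (16, Echo, 6, 1), (16, Echo, 6, 16), (16, Echo, 7, 31), (16, Echo, 9, 34), (16, Zephyr, 6, 1), (16, Zephyr, 6, 16), (16, Zephyr, 7, 31), (16, Zephyr, 9, 34), (6, Atlas, 5, 15), (6, Atlas, 7, 32), (6, Atlas, 8, 23), (6, Beta, 5, 15), (6, Beta, 7, 32), (6, Beta, 8, 23), (6, Nova, 5, 15), (6, Nova, 7, 32), (6, Nova, 8, 23)}
Filtering on tid > credits leaves {(16, Argo, 6, 16), (16, Argo, 7, 31), (16, Argo, 9, 34), (16, Echo, 6, 16), (16, Echo, 7, 31), (16, Echo, 9, 34), (16, Zephyr, 6, 16), (16, Zephyr, 7, 31), (16, Zephyr, 9, 34), (6, Atlas, 5, 15), (6, Atlas, 7, 32), (6, Atlas, 8, 23), (6, Beta, 5, 15), (6, Beta, 7, 32), (6, Beta, 8, 23), (6, Nova, 5, 15), (6, Nova, 7, 32), (6, Nova, 8, 23)}.
π[tid, credits]: project onto (tid, credits) (12 duplicate(s) eliminated) → {(15, 5), (16, 6), (23, 8), (31, 7), (32, 7), (34, 9)}
Union: {(15, 5), (16, 6), (23, 8), (31, 7), (32, 7), (34, 9)} with {(2, 6), (22, 4), (23, 8), (31, 7), (8, 1)} → {(15, 5), (16, 6), (2, 6), (22, 4), (23, 8), (31, 7), (32, 7), (34, 9), (8, 1)}
π[credits, tid]: project onto (credits, tid) → {(1, 8), (4, 22), (5, 15), (6, 16), (6, 2), (7, 31), (7, 32), (8, 23), (9, 34)}

{(1, 8), (4, 22), (5, 15), (6, 16), (6, 2), (7, 31), (7, 32), (8, 23), (9, 34)}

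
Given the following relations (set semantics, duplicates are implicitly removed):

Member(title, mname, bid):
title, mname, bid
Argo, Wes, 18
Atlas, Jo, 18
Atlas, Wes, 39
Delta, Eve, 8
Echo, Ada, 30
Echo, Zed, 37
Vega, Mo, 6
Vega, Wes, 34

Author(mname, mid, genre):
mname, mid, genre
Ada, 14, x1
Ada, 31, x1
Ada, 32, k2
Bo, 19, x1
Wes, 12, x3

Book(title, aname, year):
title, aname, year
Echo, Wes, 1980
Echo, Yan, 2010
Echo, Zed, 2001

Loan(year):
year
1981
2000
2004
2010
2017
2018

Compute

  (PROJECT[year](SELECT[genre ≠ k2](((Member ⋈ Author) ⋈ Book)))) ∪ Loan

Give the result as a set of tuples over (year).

{1980, 1981, 2000, 2001, 2004, 2010, 2017, 2018}

Member ⋈ Author (natural join on mname): {(Argo, Wes, 18, 12, x3), (Atlas, Wes, 39, 12, x3), (Echo, Ada, 30, 14, x1), (Echo, Ada, 30, 31, x1), (Echo, Ada, 30, 32, k2), (Vega, Wes, 34, 12, x3)}
(Member ⋈ Author) ⋈ Book (natural join on title): {(Echo, Ada, 30, 14, x1, Wes, 1980), (Echo, Ada, 30, 14, x1, Yan, 2010), (Echo, Ada, 30, 14, x1, Zed, 2001), (Echo, Ada, 30, 31, x1, Wes, 1980), (Echo, Ada, 30, 31, x1, Yan, 2010), (Echo, Ada, 30, 31, x1, Zed, 2001), (Echo, Ada, 30, 32, k2, Wes, 1980), (Echo, Ada, 30, 32, k2, Yan, 2010), (Echo, Ada, 30, 32, k2, Zed, 2001)}
Filtering on genre ≠ k2 leaves {(Echo, Ada, 30, 14, x1, Wes, 1980), (Echo, Ada, 30, 14, x1, Yan, 2010), (Echo, Ada, 30, 14, x1, Zed, 2001), (Echo, Ada, 30, 31, x1, Wes, 1980), (Echo, Ada, 30, 31, x1, Yan, 2010), (Echo, Ada, 30, 31, x1, Zed, 2001)}.
Projecting to year (3 duplicate(s) eliminated): {1980, 2001, 2010}
Union: {1980, 2001, 2010} with {1981, 2000, 2004, 2010, 2017, 2018} → {1980, 1981, 2000, 2001, 2004, 2010, 2017, 2018}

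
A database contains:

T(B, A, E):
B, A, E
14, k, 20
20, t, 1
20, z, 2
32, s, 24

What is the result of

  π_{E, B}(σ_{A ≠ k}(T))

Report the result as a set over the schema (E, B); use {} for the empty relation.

{(1, 20), (2, 20), (24, 32)}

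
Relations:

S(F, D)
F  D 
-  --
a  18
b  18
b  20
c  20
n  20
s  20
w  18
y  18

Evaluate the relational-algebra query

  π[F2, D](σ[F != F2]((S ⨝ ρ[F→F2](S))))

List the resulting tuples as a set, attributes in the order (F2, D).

{(a, 18), (b, 18), (b, 20), (c, 20), (n, 20), (s, 20), (w, 18), (y, 18)}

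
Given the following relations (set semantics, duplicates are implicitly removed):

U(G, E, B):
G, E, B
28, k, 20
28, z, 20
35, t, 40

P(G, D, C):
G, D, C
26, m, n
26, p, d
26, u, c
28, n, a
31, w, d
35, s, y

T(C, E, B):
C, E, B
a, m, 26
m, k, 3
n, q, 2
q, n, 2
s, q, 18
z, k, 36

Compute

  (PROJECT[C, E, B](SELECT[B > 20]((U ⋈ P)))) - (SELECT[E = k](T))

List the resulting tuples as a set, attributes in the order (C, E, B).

Joining U and P on G yields {(28, k, 20, n, a), (28, z, 20, n, a), (35, t, 40, s, y)}.
σ[B > 20]: keep tuples satisfying B > 20 → {(35, t, 40, s, y)}
π[C, E, B]: project onto (C, E, B) → {(y, t, 40)}
σ[E = k]: keep tuples satisfying E = k → {(m, k, 3), (z, k, 36)}
Difference: {(y, t, 40)} with {(m, k, 3), (z, k, 36)} → {(y, t, 40)}

{(y, t, 40)}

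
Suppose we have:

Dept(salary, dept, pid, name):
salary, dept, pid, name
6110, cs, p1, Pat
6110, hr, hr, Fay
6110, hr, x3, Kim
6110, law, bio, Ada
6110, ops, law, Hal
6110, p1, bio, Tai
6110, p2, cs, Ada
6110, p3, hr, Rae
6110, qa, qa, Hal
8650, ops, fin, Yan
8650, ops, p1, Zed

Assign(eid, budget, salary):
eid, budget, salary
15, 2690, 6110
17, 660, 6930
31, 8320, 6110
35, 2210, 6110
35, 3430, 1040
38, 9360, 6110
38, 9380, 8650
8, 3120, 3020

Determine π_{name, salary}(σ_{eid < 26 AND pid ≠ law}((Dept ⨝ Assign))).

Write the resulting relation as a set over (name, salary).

Joining Dept and Assign on salary yields {(6110, cs, p1, Pat, 15, 2690), (6110, cs, p1, Pat, 31, 8320), (6110, cs, p1, Pat, 35, 2210), (6110, cs, p1, Pat, 38, 9360), (6110, hr, hr, Fay, 15, 2690), (6110, hr, hr, Fay, 31, 8320), (6110, hr, hr, Fay, 35, 2210), (6110, hr, hr, Fay, 38, 9360), (6110, hr, x3, Kim, 15, 2690), (6110, hr, x3, Kim, 31, 8320), (6110, hr, x3, Kim, 35, 2210), (6110, hr, x3, Kim, 38, 9360), (6110, law, bio, Ada, 15, 2690), (6110, law, bio, Ada, 31, 8320), (6110, law, bio, Ada, 35, 2210), (6110, law, bio, Ada, 38, 9360), (6110, ops, law, Hal, 15, 2690), (6110, ops, law, Hal, 31, 8320), (6110, ops, law, Hal, 35, 2210), (6110, ops, law, Hal, 38, 9360), (6110, p1, bio, Tai, 15, 2690), (6110, p1, bio, Tai, 31, 8320), (6110, p1, bio, Tai, 35, 2210), (6110, p1, bio, Tai, 38, 9360), (6110, p2, cs, Ada, 15, 2690), (6110, p2, cs, Ada, 31, 8320), (6110, p2, cs, Ada, 35, 2210), (6110, p2, cs, Ada, 38, 9360), (6110, p3, hr, Rae, 15, 2690), (6110, p3, hr, Rae, 31, 8320), (6110, p3, hr, Rae, 35, 2210), (6110, p3, hr, Rae, 38, 9360), (6110, qa, qa, Hal, 15, 2690), (6110, qa, qa, Hal, 31, 8320), (6110, qa, qa, Hal, 35, 2210), (6110, qa, qa, Hal, 38, 9360), (8650, ops, fin, Yan, 38, 9380), (8650, ops, p1, Zed, 38, 9380)}.
σ[eid < 26 AND pid ≠ law]: keep tuples satisfying eid < 26 AND pid ≠ law → {(6110, cs, p1, Pat, 15, 2690), (6110, hr, hr, Fay, 15, 2690), (6110, hr, x3, Kim, 15, 2690), (6110, law, bio, Ada, 15, 2690), (6110, p1, bio, Tai, 15, 2690), (6110, p2, cs, Ada, 15, 2690), (6110, p3, hr, Rae, 15, 2690), (6110, qa, qa, Hal, 15, 2690)}
Keep only column(s) name, salary (1 duplicate(s) eliminated): {(Ada, 6110), (Fay, 6110), (Hal, 6110), (Kim, 6110), (Pat, 6110), (Rae, 6110), (Tai, 6110)}

{(Ada, 6110), (Fay, 6110), (Hal, 6110), (Kim, 6110), (Pat, 6110), (Rae, 6110), (Tai, 6110)}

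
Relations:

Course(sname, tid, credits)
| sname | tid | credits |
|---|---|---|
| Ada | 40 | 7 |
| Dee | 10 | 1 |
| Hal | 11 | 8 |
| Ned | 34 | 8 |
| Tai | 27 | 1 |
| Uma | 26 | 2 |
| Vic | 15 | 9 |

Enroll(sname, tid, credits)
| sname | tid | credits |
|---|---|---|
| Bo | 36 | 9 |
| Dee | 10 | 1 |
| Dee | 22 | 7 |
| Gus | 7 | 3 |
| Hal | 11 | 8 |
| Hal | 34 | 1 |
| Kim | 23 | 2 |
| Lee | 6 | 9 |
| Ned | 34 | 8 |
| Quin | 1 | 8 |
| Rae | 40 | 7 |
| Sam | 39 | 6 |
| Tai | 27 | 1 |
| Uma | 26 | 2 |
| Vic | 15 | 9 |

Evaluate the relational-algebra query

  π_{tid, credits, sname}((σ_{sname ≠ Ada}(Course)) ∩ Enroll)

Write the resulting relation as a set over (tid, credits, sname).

σ[sname ≠ Ada]: keep tuples satisfying sname ≠ Ada → {(Dee, 10, 1), (Hal, 11, 8), (Ned, 34, 8), (Tai, 27, 1), (Uma, 26, 2), (Vic, 15, 9)}
Intersection: {(Dee, 10, 1), (Hal, 11, 8), (Ned, 34, 8), (Tai, 27, 1), (Uma, 26, 2), (Vic, 15, 9)} with {(Bo, 36, 9), (Dee, 10, 1), (Dee, 22, 7), (Gus, 7, 3), (Hal, 11, 8), (Hal, 34, 1), (Kim, 23, 2), (Lee, 6, 9), (Ned, 34, 8), (Quin, 1, 8), (Rae, 40, 7), (Sam, 39, 6), (Tai, 27, 1), (Uma, 26, 2), (Vic, 15, 9)} → {(Dee, 10, 1), (Hal, 11, 8), (Ned, 34, 8), (Tai, 27, 1), (Uma, 26, 2), (Vic, 15, 9)}
π_{tid, credits, sname} gives {(10, 1, Dee), (11, 8, Hal), (15, 9, Vic), (26, 2, Uma), (27, 1, Tai), (34, 8, Ned)}.

{(10, 1, Dee), (11, 8, Hal), (15, 9, Vic), (26, 2, Uma), (27, 1, Tai), (34, 8, Ned)}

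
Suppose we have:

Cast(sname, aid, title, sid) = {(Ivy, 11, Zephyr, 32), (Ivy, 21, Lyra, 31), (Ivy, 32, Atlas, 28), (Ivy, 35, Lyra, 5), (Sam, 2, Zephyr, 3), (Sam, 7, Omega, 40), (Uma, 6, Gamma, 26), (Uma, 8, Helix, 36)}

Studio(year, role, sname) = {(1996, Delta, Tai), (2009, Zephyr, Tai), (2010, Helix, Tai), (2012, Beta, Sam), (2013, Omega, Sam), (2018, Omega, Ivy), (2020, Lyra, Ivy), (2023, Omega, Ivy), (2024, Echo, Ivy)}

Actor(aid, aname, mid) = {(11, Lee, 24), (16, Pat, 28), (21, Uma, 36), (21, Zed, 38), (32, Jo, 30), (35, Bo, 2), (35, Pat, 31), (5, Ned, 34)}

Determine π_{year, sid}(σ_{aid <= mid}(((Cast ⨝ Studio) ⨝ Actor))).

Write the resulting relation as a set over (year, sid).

Cast ⋈ Studio (natural join on sname): {(Ivy, 11, Zephyr, 32, 2018, Omega), (Ivy, 11, Zephyr, 32, 2020, Lyra), (Ivy, 11, Zephyr, 32, 2023, Omega), (Ivy, 11, Zephyr, 32, 2024, Echo), (Ivy, 21, Lyra, 31, 2018, Omega), (Ivy, 21, Lyra, 31, 2020, Lyra), (Ivy, 21, Lyra, 31, 2023, Omega), (Ivy, 21, Lyra, 31, 2024, Echo), (Ivy, 32, Atlas, 28, 2018, Omega), (Ivy, 32, Atlas, 28, 2020, Lyra), (Ivy, 32, Atlas, 28, 2023, Omega), (Ivy, 32, Atlas, 28, 2024, Echo), (Ivy, 35, Lyra, 5, 2018, Omega), (Ivy, 35, Lyra, 5, 2020, Lyra), (Ivy, 35, Lyra, 5, 2023, Omega), (Ivy, 35, Lyra, 5, 2024, Echo), (Sam, 2, Zephyr, 3, 2012, Beta), (Sam, 2, Zephyr, 3, 2013, Omega), (Sam, 7, Omega, 40, 2012, Beta), (Sam, 7, Omega, 40, 2013, Omega)}
(Cast ⨝ Studio) ⋈ Actor (natural join on aid): {(Ivy, 11, Zephyr, 32, 2018, Omega, Lee, 24), (Ivy, 11, Zephyr, 32, 2020, Lyra, Lee, 24), (Ivy, 11, Zephyr, 32, 2023, Omega, Lee, 24), (Ivy, 11, Zephyr, 32, 2024, Echo, Lee, 24), (Ivy, 21, Lyra, 31, 2018, Omega, Uma, 36), (Ivy, 21, Lyra, 31, 2018, Omega, Zed, 38), (Ivy, 21, Lyra, 31, 2020, Lyra, Uma, 36), (Ivy, 21, Lyra, 31, 2020, Lyra, Zed, 38), (Ivy, 21, Lyra, 31, 2023, Omega, Uma, 36), (Ivy, 21, Lyra, 31, 2023, Omega, Zed, 38), (Ivy, 21, Lyra, 31, 2024, Echo, Uma, 36), (Ivy, 21, Lyra, 31, 2024, Echo, Zed, 38), (Ivy, 32, Atlas, 28, 2018, Omega, Jo, 30), (Ivy, 32, Atlas, 28, 2020, Lyra, Jo, 30), (Ivy, 32, Atlas, 28, 2023, Omega, Jo, 30), (Ivy, 32, Atlas, 28, 2024, Echo, Jo, 30), (Ivy, 35, Lyra, 5, 2018, Omega, Bo, 2), (Ivy, 35, Lyra, 5, 2018, Omega, Pat, 31), (Ivy, 35, Lyra, 5, 2020, Lyra, Bo, 2), (Ivy, 35, Lyra, 5, 2020, Lyra, Pat, 31), (Ivy, 35, Lyra, 5, 2023, Omega, Bo, 2), (Ivy, 35, Lyra, 5, 2023, Omega, Pat, 31), (Ivy, 35, Lyra, 5, 2024, Echo, Bo, 2), (Ivy, 35, Lyra, 5, 2024, Echo, Pat, 31)}
Selection aid <= mid: {(Ivy, 11, Zephyr, 32, 2018, Omega, Lee, 24), (Ivy, 11, Zephyr, 32, 2020, Lyra, Lee, 24), (Ivy, 11, Zephyr, 32, 2023, Omega, Lee, 24), (Ivy, 11, Zephyr, 32, 2024, Echo, Lee, 24), (Ivy, 21, Lyra, 31, 2018, Omega, Uma, 36), (Ivy, 21, Lyra, 31, 2018, Omega, Zed, 38), (Ivy, 21, Lyra, 31, 2020, Lyra, Uma, 36), (Ivy, 21, Lyra, 31, 2020, Lyra, Zed, 38), (Ivy, 21, Lyra, 31, 2023, Omega, Uma, 36), (Ivy, 21, Lyra, 31, 2023, Omega, Zed, 38), (Ivy, 21, Lyra, 31, 2024, Echo, Uma, 36), (Ivy, 21, Lyra, 31, 2024, Echo, Zed, 38)}
π[year, sid]: project onto (year, sid) (4 duplicate(s) eliminated) → {(2018, 31), (2018, 32), (2020, 31), (2020, 32), (2023, 31), (2023, 32), (2024, 31), (2024, 32)}

{(2018, 31), (2018, 32), (2020, 31), (2020, 32), (2023, 31), (2023, 32), (2024, 31), (2024, 32)}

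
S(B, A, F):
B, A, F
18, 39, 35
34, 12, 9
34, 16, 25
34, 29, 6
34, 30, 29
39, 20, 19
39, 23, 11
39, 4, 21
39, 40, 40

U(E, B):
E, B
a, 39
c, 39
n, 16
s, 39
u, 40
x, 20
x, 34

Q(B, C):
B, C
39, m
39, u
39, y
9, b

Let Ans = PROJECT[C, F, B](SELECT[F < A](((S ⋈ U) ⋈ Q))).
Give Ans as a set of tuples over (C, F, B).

{(m, 11, 39), (m, 19, 39), (u, 11, 39), (u, 19, 39), (y, 11, 39), (y, 19, 39)}

Joining S and U on B yields {(34, 12, 9, x), (34, 16, 25, x), (34, 29, 6, x), (34, 30, 29, x), (39, 20, 19, a), (39, 20, 19, c), (39, 20, 19, s), (39, 23, 11, a), (39, 23, 11, c), (39, 23, 11, s), (39, 4, 21, a), (39, 4, 21, c), (39, 4, 21, s), (39, 40, 40, a), (39, 40, 40, c), (39, 40, 40, s)}.
Joining (S ⋈ U) and Q on B yields {(39, 20, 19, a, m), (39, 20, 19, a, u), (39, 20, 19, a, y), (39, 20, 19, c, m), (39, 20, 19, c, u), (39, 20, 19, c, y), (39, 20, 19, s, m), (39, 20, 19, s, u), (39, 20, 19, s, y), (39, 23, 11, a, m), (39, 23, 11, a, u), (39, 23, 11, a, y), (39, 23, 11, c, m), (39, 23, 11, c, u), (39, 23, 11, c, y), (39, 23, 11, s, m), (39, 23, 11, s, u), (39, 23, 11, s, y), (39, 4, 21, a, m), (39, 4, 21, a, u), (39, 4, 21, a, y), (39, 4, 21, c, m), (39, 4, 21, c, u), (39, 4, 21, c, y), (39, 4, 21, s, m), (39, 4, 21, s, u), (39, 4, 21, s, y), (39, 40, 40, a, m), (39, 40, 40, a, u), (39, 40, 40, a, y), (39, 40, 40, c, m), (39, 40, 40, c, u), (39, 40, 40, c, y), (39, 40, 40, s, m), (39, 40, 40, s, u), (39, 40, 40, s, y)}.
Selection F < A: {(39, 20, 19, a, m), (39, 20, 19, a, u), (39, 20, 19, a, y), (39, 20, 19, c, m), (39, 20, 19, c, u), (39, 20, 19, c, y), (39, 20, 19, s, m), (39, 20, 19, s, u), (39, 20, 19, s, y), (39, 23, 11, a, m), (39, 23, 11, a, u), (39, 23, 11, a, y), (39, 23, 11, c, m), (39, 23, 11, c, u), (39, 23, 11, c, y), (39, 23, 11, s, m), (39, 23, 11, s, u), (39, 23, 11, s, y)}
Projecting to C, F, B (12 duplicate(s) eliminated): {(m, 11, 39), (m, 19, 39), (u, 11, 39), (u, 19, 39), (y, 11, 39), (y, 19, 39)}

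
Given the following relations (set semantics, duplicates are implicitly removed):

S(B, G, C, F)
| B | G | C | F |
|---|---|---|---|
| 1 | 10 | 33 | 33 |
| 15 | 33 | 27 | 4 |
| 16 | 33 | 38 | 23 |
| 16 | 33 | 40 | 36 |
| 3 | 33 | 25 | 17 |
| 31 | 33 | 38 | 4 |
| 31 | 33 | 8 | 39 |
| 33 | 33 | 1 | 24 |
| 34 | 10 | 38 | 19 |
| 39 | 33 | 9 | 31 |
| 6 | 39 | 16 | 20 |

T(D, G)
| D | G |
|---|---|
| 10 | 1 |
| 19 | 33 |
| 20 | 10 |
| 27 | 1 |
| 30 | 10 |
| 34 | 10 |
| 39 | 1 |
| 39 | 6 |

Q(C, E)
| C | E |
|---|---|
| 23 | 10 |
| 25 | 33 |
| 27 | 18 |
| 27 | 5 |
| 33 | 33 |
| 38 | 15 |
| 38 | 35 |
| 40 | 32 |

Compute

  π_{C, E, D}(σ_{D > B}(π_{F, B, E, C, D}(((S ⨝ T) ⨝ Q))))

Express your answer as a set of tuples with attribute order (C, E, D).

{(25, 33, 19), (27, 18, 19), (27, 5, 19), (33, 33, 20), (33, 33, 30), (33, 33, 34), (38, 15, 19), (38, 35, 19), (40, 32, 19)}

Joining S and T on G yields {(1, 10, 33, 33, 20), (1, 10, 33, 33, 30), (1, 10, 33, 33, 34), (15, 33, 27, 4, 19), (16, 33, 38, 23, 19), (16, 33, 40, 36, 19), (3, 33, 25, 17, 19), (31, 33, 38, 4, 19), (31, 33, 8, 39, 19), (33, 33, 1, 24, 19), (34, 10, 38, 19, 20), (34, 10, 38, 19, 30), (34, 10, 38, 19, 34), (39, 33, 9, 31, 19)}.
Joining (S ⨝ T) and Q on C yields {(1, 10, 33, 33, 20, 33), (1, 10, 33, 33, 30, 33), (1, 10, 33, 33, 34, 33), (15, 33, 27, 4, 19, 18), (15, 33, 27, 4, 19, 5), (16, 33, 38, 23, 19, 15), (16, 33, 38, 23, 19, 35), (16, 33, 40, 36, 19, 32), (3, 33, 25, 17, 19, 33), (31, 33, 38, 4, 19, 15), (31, 33, 38, 4, 19, 35), (34, 10, 38, 19, 20, 15), (34, 10, 38, 19, 20, 35), (34, 10, 38, 19, 30, 15), (34, 10, 38, 19, 30, 35), (34, 10, 38, 19, 34, 15), (34, 10, 38, 19, 34, 35)}.
π_{F, B, E, C, D} gives {(17, 3, 33, 25, 19), (19, 34, 15, 38, 20), (19, 34, 15, 38, 30), (19, 34, 15, 38, 34), (19, 34, 35, 38, 20), (19, 34, 35, 38, 30), (19, 34, 35, 38, 34), (23, 16, 15, 38, 19), (23, 16, 35, 38, 19), (33, 1, 33, 33, 20), (33, 1, 33, 33, 30), (33, 1, 33, 33, 34), (36, 16, 32, 40, 19), (4, 15, 18, 27, 19), (4, 15, 5, 27, 19), (4, 31, 15, 38, 19), (4, 31, 35, 38, 19)}.
Filtering on D > B leaves {(17, 3, 33, 25, 19), (23, 16, 15, 38, 19), (23, 16, 35, 38, 19), (33, 1, 33, 33, 20), (33, 1, 33, 33, 30), (33, 1, 33, 33, 34), (36, 16, 32, 40, 19), (4, 15, 18, 27, 19), (4, 15, 5, 27, 19)}.
π_{C, E, D} gives {(25, 33, 19), (27, 18, 19), (27, 5, 19), (33, 33, 20), (33, 33, 30), (33, 33, 34), (38, 15, 19), (38, 35, 19), (40, 32, 19)}.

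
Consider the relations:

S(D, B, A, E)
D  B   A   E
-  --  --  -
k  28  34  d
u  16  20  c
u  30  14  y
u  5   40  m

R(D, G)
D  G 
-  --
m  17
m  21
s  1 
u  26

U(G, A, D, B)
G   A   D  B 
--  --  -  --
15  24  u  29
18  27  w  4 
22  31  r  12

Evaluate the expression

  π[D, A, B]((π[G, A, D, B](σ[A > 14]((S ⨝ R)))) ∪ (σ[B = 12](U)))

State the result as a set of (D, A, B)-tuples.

Joining S and R on D yields {(u, 16, 20, c, 26), (u, 30, 14, y, 26), (u, 5, 40, m, 26)}.
σ[A > 14]: keep tuples satisfying A > 14 → {(u, 16, 20, c, 26), (u, 5, 40, m, 26)}
π[G, A, D, B]: project onto (G, A, D, B) → {(26, 20, u, 16), (26, 40, u, 5)}
σ[B = 12]: keep tuples satisfying B = 12 → {(22, 31, r, 12)}
Taking the union: {(22, 31, r, 12), (26, 20, u, 16), (26, 40, u, 5)}
π[D, A, B]: project onto (D, A, B) → {(r, 31, 12), (u, 20, 16), (u, 40, 5)}

{(r, 31, 12), (u, 20, 16), (u, 40, 5)}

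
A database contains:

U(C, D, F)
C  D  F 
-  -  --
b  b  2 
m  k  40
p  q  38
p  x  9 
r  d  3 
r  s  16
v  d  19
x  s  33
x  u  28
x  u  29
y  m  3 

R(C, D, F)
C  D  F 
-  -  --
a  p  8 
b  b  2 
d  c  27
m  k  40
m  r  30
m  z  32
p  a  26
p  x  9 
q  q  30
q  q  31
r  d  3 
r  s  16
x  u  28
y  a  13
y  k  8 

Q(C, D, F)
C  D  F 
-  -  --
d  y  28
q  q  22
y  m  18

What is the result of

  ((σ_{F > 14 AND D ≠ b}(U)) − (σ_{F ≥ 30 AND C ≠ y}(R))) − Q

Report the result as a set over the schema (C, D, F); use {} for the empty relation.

{(p, q, 38), (r, s, 16), (v, d, 19), (x, s, 33), (x, u, 28), (x, u, 29)}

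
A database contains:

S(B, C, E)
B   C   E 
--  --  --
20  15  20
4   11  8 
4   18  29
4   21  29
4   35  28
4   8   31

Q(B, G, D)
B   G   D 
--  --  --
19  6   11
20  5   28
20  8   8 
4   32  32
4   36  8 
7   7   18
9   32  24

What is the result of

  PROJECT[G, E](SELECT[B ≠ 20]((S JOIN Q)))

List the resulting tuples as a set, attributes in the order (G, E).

Natural join on B: {(20, 15, 20, 5, 28), (20, 15, 20, 8, 8), (4, 11, 8, 32, 32), (4, 11, 8, 36, 8), (4, 18, 29, 32, 32), (4, 18, 29, 36, 8), (4, 21, 29, 32, 32), (4, 21, 29, 36, 8), (4, 35, 28, 32, 32), (4, 35, 28, 36, 8), (4, 8, 31, 32, 32), (4, 8, 31, 36, 8)}
Selection B ≠ 20: {(4, 11, 8, 32, 32), (4, 11, 8, 36, 8), (4, 18, 29, 32, 32), (4, 18, 29, 36, 8), (4, 21, 29, 32, 32), (4, 21, 29, 36, 8), (4, 35, 28, 32, 32), (4, 35, 28, 36, 8), (4, 8, 31, 32, 32), (4, 8, 31, 36, 8)}
Projecting to G, E (2 duplicate(s) eliminated): {(32, 28), (32, 29), (32, 31), (32, 8), (36, 28), (36, 29), (36, 31), (36, 8)}

{(32, 28), (32, 29), (32, 31), (32, 8), (36, 28), (36, 29), (36, 31), (36, 8)}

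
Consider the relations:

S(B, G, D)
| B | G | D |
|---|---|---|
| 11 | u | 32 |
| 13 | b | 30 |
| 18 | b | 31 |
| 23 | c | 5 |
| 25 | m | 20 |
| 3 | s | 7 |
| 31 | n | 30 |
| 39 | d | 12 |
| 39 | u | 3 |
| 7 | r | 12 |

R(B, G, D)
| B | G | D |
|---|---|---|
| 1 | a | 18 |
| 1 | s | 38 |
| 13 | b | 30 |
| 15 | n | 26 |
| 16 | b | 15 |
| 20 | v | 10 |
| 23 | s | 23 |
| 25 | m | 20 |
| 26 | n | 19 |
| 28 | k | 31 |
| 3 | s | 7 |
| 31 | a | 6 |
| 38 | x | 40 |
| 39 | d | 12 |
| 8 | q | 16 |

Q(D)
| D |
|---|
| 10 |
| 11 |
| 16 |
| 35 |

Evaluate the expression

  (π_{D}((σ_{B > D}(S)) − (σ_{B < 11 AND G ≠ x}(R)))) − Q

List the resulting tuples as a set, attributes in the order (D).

{12, 20, 3, 30, 5}

σ[B > D]: keep tuples satisfying B > D → {(23, c, 5), (25, m, 20), (31, n, 30), (39, d, 12), (39, u, 3)}
σ[B < 11 AND G ≠ x]: keep tuples satisfying B < 11 AND G ≠ x → {(1, a, 18), (1, s, 38), (3, s, 7), (8, q, 16)}
Difference: {(23, c, 5), (25, m, 20), (31, n, 30), (39, d, 12), (39, u, 3)} with {(1, a, 18), (1, s, 38), (3, s, 7), (8, q, 16)} → {(23, c, 5), (25, m, 20), (31, n, 30), (39, d, 12), (39, u, 3)}
Keep only column(s) D: {12, 20, 3, 30, 5}
Difference: {12, 20, 3, 30, 5} with {10, 11, 16, 35} → {12, 20, 3, 30, 5}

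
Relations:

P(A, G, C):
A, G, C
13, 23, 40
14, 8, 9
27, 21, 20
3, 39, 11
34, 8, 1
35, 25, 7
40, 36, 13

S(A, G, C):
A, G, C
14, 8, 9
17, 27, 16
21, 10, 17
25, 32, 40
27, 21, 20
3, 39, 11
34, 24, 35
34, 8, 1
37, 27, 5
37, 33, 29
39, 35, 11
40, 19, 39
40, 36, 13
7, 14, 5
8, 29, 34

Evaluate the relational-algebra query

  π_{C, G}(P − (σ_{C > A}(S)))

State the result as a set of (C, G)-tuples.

Filtering on C > A leaves {(25, 32, 40), (3, 39, 11), (34, 24, 35), (8, 29, 34)}.
Taking the difference: {(13, 23, 40), (14, 8, 9), (27, 21, 20), (34, 8, 1), (35, 25, 7), (40, 36, 13)}
Keep only column(s) C, G: {(1, 8), (13, 36), (20, 21), (40, 23), (7, 25), (9, 8)}

{(1, 8), (13, 36), (20, 21), (40, 23), (7, 25), (9, 8)}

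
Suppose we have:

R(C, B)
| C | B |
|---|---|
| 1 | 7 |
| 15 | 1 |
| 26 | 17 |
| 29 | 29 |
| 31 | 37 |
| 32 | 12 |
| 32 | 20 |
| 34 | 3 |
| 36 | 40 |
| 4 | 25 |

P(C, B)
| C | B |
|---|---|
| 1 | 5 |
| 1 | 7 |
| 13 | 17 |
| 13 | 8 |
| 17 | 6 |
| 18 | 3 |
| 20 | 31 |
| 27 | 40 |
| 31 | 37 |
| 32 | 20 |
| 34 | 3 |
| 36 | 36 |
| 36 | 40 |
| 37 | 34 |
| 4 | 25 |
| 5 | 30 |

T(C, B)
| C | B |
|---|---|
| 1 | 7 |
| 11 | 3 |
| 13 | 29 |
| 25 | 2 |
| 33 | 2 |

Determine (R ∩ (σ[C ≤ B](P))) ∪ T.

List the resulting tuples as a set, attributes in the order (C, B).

{(1, 7), (11, 3), (13, 29), (25, 2), (31, 37), (33, 2), (36, 40), (4, 25)}

Filtering on C ≤ B leaves {(1, 5), (1, 7), (13, 17), (20, 31), (27, 40), (31, 37), (36, 36), (36, 40), (4, 25), (5, 30)}.
Set intersection of the two operands is {(1, 7), (31, 37), (36, 40), (4, 25)}.
Set union of the two operands is {(1, 7), (11, 3), (13, 29), (25, 2), (31, 37), (33, 2), (36, 40), (4, 25)}.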